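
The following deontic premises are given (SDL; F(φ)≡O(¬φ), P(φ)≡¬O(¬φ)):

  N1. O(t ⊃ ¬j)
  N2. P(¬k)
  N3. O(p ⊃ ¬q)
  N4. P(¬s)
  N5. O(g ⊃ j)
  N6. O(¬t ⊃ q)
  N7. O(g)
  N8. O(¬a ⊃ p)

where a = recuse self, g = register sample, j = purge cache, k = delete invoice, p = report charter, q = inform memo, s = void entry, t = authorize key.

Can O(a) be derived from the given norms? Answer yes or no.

Premise 7 gives O(g).
Applying K to premise 5 (O(g ⊃ j)) and O(g) yields O(j).
Premise 1, O(t ⊃ ¬j), contraposes to O(j ⊃ ¬t); with O(j) we get O(¬t).
With premise 6, O(¬t ⊃ q), the K-axiom yields O(q).
The contrapositive of premise 3 (O(p ⊃ ¬q)) is O(q ⊃ ¬p), and O(q) is already established, so O(¬p).
Premise 8, O(¬a ⊃ p), contraposes to O(¬p ⊃ a); with O(¬p) we get O(a).
Premises 2, 4 do not contribute to this derivation.
So O(a) follows.

Yes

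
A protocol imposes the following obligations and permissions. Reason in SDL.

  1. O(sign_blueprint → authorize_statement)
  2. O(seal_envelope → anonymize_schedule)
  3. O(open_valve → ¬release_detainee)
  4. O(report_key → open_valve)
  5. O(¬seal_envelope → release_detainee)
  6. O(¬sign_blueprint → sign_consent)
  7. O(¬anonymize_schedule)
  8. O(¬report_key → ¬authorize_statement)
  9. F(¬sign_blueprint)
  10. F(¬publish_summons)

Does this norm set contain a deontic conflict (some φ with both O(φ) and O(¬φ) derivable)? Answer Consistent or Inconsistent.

Inconsistent

F(¬sign_blueprint) at premise 9 means O(sign_blueprint).
Applying K to premise 1 (O(sign_blueprint → authorize_statement)) and O(sign_blueprint) yields O(authorize_statement).
Premise 8 is O(¬report_key → ¬authorize_statement); contrapositively O(authorize_statement → report_key). Since O(authorize_statement) holds, K gives O(report_key).
Premise 4 is O(report_key → open_valve); since O(report_key), deontic closure gives O(open_valve).
With premise 3, O(open_valve → ¬release_detainee), the K-axiom yields O(¬release_detainee).
The contrapositive of premise 5 (O(¬seal_envelope → release_detainee)) is O(¬release_detainee → seal_envelope), and O(¬release_detainee) is already established, so O(seal_envelope).
Applying K to premise 2 (O(seal_envelope → anonymize_schedule)) and O(seal_envelope) yields O(anonymize_schedule).
But premise 7 directly asserts O(¬anonymize_schedule).
We now have both O(anonymize_schedule) and O(¬anonymize_schedule) — anonymize_schedule is simultaneously obligatory and forbidden, violating the D-axiom.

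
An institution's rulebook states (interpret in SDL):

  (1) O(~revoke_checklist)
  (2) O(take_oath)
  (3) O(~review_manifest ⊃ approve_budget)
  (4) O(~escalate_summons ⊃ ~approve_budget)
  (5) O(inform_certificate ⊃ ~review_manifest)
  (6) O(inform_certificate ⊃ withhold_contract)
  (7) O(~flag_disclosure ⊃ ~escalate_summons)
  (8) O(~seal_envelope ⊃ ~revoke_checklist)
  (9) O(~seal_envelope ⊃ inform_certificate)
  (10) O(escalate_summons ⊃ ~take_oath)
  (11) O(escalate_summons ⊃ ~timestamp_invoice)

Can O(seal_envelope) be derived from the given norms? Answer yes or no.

Yes

Premise 2 states O(take_oath) outright.
The contrapositive of premise 10 (O(escalate_summons ⊃ ~take_oath)) is O(take_oath ⊃ ~escalate_summons), and O(take_oath) is already established, so O(~escalate_summons).
With premise 4, O(~escalate_summons ⊃ ~approve_budget), the K-axiom yields O(~approve_budget).
Premise 3 is O(~review_manifest ⊃ approve_budget); contrapositively O(~approve_budget ⊃ review_manifest). Since O(~approve_budget) holds, K gives O(review_manifest).
Premise 5 is O(inform_certificate ⊃ ~review_manifest); contrapositively O(review_manifest ⊃ ~inform_certificate). Since O(review_manifest) holds, K gives O(~inform_certificate).
Premise 9, O(~seal_envelope ⊃ inform_certificate), contraposes to O(~inform_certificate ⊃ seal_envelope); with O(~inform_certificate) we get O(seal_envelope).
Premises 1, 6, 7, 8, 11 do not contribute to this derivation.
So O(seal_envelope) follows.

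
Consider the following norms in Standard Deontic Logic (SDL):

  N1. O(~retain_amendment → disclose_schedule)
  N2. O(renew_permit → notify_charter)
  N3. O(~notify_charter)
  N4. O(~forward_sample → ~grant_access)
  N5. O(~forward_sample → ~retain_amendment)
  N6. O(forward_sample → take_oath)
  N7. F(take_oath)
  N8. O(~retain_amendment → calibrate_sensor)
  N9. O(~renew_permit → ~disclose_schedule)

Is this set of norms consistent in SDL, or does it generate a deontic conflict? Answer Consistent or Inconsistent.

Premise 3 gives O(~notify_charter).
Premise 2, O(renew_permit → notify_charter), contraposes to O(~notify_charter → ~renew_permit); with O(~notify_charter) we get O(~renew_permit).
From O(~renew_permit) and premise 9, O(~renew_permit → ~disclose_schedule), we obtain O(~disclose_schedule).
Premise 1, O(~retain_amendment → disclose_schedule), contraposes to O(~disclose_schedule → retain_amendment); with O(~disclose_schedule) we get O(retain_amendment).
Premise 5, O(~forward_sample → ~retain_amendment), contraposes to O(retain_amendment → forward_sample); with O(retain_amendment) we get O(forward_sample).
With premise 6, O(forward_sample → take_oath), the K-axiom yields O(take_oath).
But premise 7, F(take_oath), means O(~take_oath).
We now have both O(take_oath) and O(~take_oath) — take_oath is simultaneously obligatory and forbidden, violating the D-axiom.

Inconsistent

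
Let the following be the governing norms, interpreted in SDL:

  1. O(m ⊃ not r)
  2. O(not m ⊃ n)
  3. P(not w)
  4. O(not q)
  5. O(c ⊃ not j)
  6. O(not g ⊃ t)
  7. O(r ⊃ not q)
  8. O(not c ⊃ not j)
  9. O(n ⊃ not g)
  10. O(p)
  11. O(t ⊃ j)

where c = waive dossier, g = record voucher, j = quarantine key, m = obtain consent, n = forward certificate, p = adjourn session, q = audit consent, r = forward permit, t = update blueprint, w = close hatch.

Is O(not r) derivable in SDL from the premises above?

Yes

Premises 5 and 8 cover both cases: O(c ⊃ not j) and O(not c ⊃ not j). Since c ∨ not c is a tautology, O(not j) follows.
Premise 11, O(t ⊃ j), contraposes to O(not j ⊃ not t); with O(not j) we get O(not t).
Premise 6 is O(not g ⊃ t); contrapositively O(not t ⊃ g). Since O(not t) holds, K gives O(g).
Premise 9, O(n ⊃ not g), contraposes to O(g ⊃ not n); with O(g) we get O(not n).
The contrapositive of premise 2 (O(not m ⊃ n)) is O(not n ⊃ m), and O(not n) is already established, so O(m).
With premise 1, O(m ⊃ not r), the K-axiom yields O(not r).
Premises 3, 4, 7, 10 do not contribute to this derivation.
So O(not r) follows.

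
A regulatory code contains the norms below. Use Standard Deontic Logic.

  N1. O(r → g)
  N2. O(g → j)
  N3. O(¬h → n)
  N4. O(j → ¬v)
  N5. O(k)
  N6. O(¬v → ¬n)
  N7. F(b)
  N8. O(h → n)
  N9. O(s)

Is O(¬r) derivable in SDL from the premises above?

Premises 8 and 3 are O(h → n) and O(¬h → n); every ideal world satisfies h or ¬h, so in either case n holds — hence O(n).
The contrapositive of premise 6 (O(¬v → ¬n)) is O(n → v), and O(n) is already established, so O(v).
The contrapositive of premise 4 (O(j → ¬v)) is O(v → ¬j), and O(v) is already established, so O(¬j).
Premise 2, O(g → j), contraposes to O(¬j → ¬g); with O(¬j) we get O(¬g).
Premise 1 is O(r → g); contrapositively O(¬g → ¬r). Since O(¬g) holds, K gives O(¬r).
Premises 5, 7, 9 do not contribute to this derivation.
So O(¬r) follows.

Yes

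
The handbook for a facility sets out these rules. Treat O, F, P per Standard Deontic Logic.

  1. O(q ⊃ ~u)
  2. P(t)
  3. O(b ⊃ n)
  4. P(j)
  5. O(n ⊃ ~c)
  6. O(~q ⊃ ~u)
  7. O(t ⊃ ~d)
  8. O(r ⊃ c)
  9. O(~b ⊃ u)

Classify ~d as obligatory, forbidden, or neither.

Neither

Premise 7 is O(t ⊃ ~d), but O(t) is not derivable from the premises (the permission P(t) asserts only ~O(~t), not O(t)), so it does not yield O(~d).
No premise or chain of K-axiom applications forces O(~d), and none forces O(d). So ~d is neither obligatory nor forbidden under these norms.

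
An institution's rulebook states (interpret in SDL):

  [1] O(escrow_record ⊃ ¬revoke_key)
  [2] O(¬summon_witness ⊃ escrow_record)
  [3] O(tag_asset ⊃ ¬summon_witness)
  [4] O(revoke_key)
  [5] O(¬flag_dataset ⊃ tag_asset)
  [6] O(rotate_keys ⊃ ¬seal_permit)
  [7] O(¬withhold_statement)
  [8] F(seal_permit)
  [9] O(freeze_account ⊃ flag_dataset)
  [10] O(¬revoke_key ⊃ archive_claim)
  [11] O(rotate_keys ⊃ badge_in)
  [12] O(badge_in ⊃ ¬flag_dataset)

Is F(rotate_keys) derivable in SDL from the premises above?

Premise 4 states O(revoke_key) outright.
Premise 1 is O(escrow_record ⊃ ¬revoke_key); contrapositively O(revoke_key ⊃ ¬escrow_record). Since O(revoke_key) holds, K gives O(¬escrow_record).
Premise 2 is O(¬summon_witness ⊃ escrow_record); contrapositively O(¬escrow_record ⊃ summon_witness). Since O(¬escrow_record) holds, K gives O(summon_witness).
Premise 3, O(tag_asset ⊃ ¬summon_witness), contraposes to O(summon_witness ⊃ ¬tag_asset); with O(summon_witness) we get O(¬tag_asset).
Premise 5 is O(¬flag_dataset ⊃ tag_asset); contrapositively O(¬tag_asset ⊃ flag_dataset). Since O(¬tag_asset) holds, K gives O(flag_dataset).
Premise 12, O(badge_in ⊃ ¬flag_dataset), contraposes to O(flag_dataset ⊃ ¬badge_in); with O(flag_dataset) we get O(¬badge_in).
Premise 11, O(rotate_keys ⊃ badge_in), contraposes to O(¬badge_in ⊃ ¬rotate_keys); with O(¬badge_in) we get O(¬rotate_keys).
Premises 6, 7, 8, 9, 10 do not contribute to this derivation.
So O(¬rotate_keys) holds, i.e. F(rotate_keys). The claim follows.

Yes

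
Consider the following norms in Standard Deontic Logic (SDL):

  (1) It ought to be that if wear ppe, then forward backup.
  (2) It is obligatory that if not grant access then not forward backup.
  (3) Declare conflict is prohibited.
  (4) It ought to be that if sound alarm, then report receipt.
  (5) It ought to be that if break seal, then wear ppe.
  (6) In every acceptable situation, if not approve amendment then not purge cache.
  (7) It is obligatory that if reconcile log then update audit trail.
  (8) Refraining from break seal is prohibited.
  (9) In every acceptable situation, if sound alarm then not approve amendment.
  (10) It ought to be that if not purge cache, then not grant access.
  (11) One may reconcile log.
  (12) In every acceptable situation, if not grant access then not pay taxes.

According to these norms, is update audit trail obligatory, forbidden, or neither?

Neither

Premise 7 is O(reconcile_log → update_audit_trail), but O(reconcile_log) is not derivable from the premises (the permission P(reconcile_log) asserts only ¬O(¬reconcile_log), not O(reconcile_log)), so it does not yield O(update_audit_trail).
No premise or chain of K-axiom applications forces O(update_audit_trail), and none forces O(¬update_audit_trail). So update_audit_trail is neither obligatory nor forbidden under these norms.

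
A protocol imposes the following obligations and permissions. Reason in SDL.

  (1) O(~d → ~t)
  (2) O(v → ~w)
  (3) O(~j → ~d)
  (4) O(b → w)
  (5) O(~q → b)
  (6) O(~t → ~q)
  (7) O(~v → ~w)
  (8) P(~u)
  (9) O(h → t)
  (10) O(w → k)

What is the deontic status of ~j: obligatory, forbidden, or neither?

Premises 2 and 7 cover both cases: O(v → ~w) and O(~v → ~w). Since v ∨ ~v is a tautology, O(~w) follows.
Premise 4, O(b → w), contraposes to O(~w → ~b); with O(~w) we get O(~b).
The contrapositive of premise 5 (O(~q → b)) is O(~b → q), and O(~b) is already established, so O(q).
Premise 6 is O(~t → ~q); contrapositively O(q → t). Since O(q) holds, K gives O(t).
The contrapositive of premise 1 (O(~d → ~t)) is O(t → d), and O(t) is already established, so O(d).
The contrapositive of premise 3 (O(~j → ~d)) is O(d → j), and O(d) is already established, so O(j).
Premises 8, 9, 10 do not contribute to this derivation.
Thus O(j), which is F(~j): ~j is forbidden.

Forbidden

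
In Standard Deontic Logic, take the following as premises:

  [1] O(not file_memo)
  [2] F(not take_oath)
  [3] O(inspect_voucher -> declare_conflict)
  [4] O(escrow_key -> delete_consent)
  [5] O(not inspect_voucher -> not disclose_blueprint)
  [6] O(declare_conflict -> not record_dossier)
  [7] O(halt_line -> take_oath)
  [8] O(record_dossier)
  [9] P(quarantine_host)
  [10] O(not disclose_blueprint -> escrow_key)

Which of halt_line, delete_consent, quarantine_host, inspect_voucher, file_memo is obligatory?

Premise 8 states O(record_dossier) outright.
Premise 6, O(declare_conflict -> not record_dossier), contraposes to O(record_dossier -> not declare_conflict); with O(record_dossier) we get O(not declare_conflict).
The contrapositive of premise 3 (O(inspect_voucher -> declare_conflict)) is O(not declare_conflict -> not inspect_voucher), and O(not declare_conflict) is already established, so O(not inspect_voucher).
From O(not inspect_voucher) and premise 5, O(not inspect_voucher -> not disclose_blueprint), we obtain O(not disclose_blueprint).
Applying K to premise 10 (O(not disclose_blueprint -> escrow_key)) and O(not disclose_blueprint) yields O(escrow_key).
From O(escrow_key) and premise 4, O(escrow_key -> delete_consent), we obtain O(delete_consent).
So O(delete_consent) holds — delete_consent is obligatory. None of the other listed options is made obligatory by any chain of premises.

delete_consent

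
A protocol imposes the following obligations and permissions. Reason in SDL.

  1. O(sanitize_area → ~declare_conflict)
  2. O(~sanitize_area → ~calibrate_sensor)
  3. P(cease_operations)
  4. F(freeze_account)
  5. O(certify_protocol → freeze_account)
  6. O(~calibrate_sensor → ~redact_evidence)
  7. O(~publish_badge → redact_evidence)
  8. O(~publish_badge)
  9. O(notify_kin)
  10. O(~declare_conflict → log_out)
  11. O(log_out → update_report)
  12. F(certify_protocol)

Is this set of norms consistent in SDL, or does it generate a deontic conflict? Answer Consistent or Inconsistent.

Consistent

Premise 5 is O(certify_protocol → freeze_account), but O(certify_protocol) is not derivable from the premises, so it does not yield O(freeze_account).
So O(freeze_account) is not derivable, and the apparent clash with O(~freeze_account) does not arise.
A world satisfying every obligation exists (e.g. calibrate_sensor=true, cease_operations=false, certify_protocol=false, declare_conflict=false, freeze_account=false, log_out=true, notify_kin=true, publish_badge=false, redact_evidence=true, sanitize_area=true, update_report=true); no atom is both obligatory and forbidden, so the set is consistent.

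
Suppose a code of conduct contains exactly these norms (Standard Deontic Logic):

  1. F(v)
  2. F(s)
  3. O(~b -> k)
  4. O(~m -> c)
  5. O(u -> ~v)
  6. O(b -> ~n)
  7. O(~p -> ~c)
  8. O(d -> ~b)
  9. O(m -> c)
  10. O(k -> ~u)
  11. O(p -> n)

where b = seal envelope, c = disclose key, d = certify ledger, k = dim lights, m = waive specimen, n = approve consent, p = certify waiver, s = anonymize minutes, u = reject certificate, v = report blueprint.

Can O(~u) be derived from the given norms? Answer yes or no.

Yes

Premises 4 and 9 cover both cases: O(~m -> c) and O(m -> c). Since ~m ∨ m is a tautology, O(c) follows.
Premise 7 is O(~p -> ~c); contrapositively O(c -> p). Since O(c) holds, K gives O(p).
Applying K to premise 11 (O(p -> n)) and O(p) yields O(n).
Premise 6, O(b -> ~n), contraposes to O(n -> ~b); with O(n) we get O(~b).
Applying K to premise 3 (O(~b -> k)) and O(~b) yields O(k).
From O(k) and premise 10, O(k -> ~u), we obtain O(~u).
Premises 1, 2, 5, 8 do not contribute to this derivation.
So O(~u) follows.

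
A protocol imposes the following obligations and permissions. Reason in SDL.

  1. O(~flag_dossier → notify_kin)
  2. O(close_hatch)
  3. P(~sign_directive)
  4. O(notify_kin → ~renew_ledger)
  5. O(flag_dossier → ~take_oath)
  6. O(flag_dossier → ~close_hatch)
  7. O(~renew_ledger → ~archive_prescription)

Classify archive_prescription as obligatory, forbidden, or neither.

Forbidden

Premise 2 states O(close_hatch) outright.
Premise 6 is O(flag_dossier → ~close_hatch); contrapositively O(close_hatch → ~flag_dossier). Since O(close_hatch) holds, K gives O(~flag_dossier).
From O(~flag_dossier) and premise 1, O(~flag_dossier → notify_kin), we obtain O(notify_kin).
With premise 4, O(notify_kin → ~renew_ledger), the K-axiom yields O(~renew_ledger).
Premise 7 is O(~renew_ledger → ~archive_prescription); since O(~renew_ledger), deontic closure gives O(~archive_prescription).
Premises 3, 5 do not contribute to this derivation.
Thus O(~archive_prescription), which is F(archive_prescription): archive_prescription is forbidden.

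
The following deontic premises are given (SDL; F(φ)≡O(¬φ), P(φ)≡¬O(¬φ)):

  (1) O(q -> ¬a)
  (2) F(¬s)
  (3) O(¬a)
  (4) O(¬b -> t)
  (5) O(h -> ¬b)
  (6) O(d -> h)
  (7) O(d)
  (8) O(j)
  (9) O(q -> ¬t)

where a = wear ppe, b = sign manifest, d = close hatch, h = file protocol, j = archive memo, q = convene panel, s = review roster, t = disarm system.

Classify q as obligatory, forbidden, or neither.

Premise 7 gives O(d).
From O(d) and premise 6, O(d -> h), we obtain O(h).
Applying K to premise 5 (O(h -> ¬b)) and O(h) yields O(¬b).
Applying K to premise 4 (O(¬b -> t)) and O(¬b) yields O(t).
Premise 9 is O(q -> ¬t); contrapositively O(t -> ¬q). Since O(t) holds, K gives O(¬q).
Premises 1, 2, 3, 8 do not contribute to this derivation.
Thus O(¬q), which is F(q): q is forbidden.

Forbidden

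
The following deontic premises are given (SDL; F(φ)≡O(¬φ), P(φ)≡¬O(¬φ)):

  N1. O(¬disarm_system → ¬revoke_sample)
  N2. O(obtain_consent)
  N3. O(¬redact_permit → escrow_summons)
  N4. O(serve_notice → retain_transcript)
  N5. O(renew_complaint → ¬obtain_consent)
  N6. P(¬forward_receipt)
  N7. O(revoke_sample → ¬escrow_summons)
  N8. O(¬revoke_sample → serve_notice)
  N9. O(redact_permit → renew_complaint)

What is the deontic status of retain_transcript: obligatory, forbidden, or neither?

Obligatory

From premise 2 we have O(obtain_consent).
Premise 5 is O(renew_complaint → ¬obtain_consent); contrapositively O(obtain_consent → ¬renew_complaint). Since O(obtain_consent) holds, K gives O(¬renew_complaint).
Premise 9, O(redact_permit → renew_complaint), contraposes to O(¬renew_complaint → ¬redact_permit); with O(¬renew_complaint) we get O(¬redact_permit).
From O(¬redact_permit) and premise 3, O(¬redact_permit → escrow_summons), we obtain O(escrow_summons).
Premise 7 is O(revoke_sample → ¬escrow_summons); contrapositively O(escrow_summons → ¬revoke_sample). Since O(escrow_summons) holds, K gives O(¬revoke_sample).
Applying K to premise 8 (O(¬revoke_sample → serve_notice)) and O(¬revoke_sample) yields O(serve_notice).
From O(serve_notice) and premise 4, O(serve_notice → retain_transcript), we obtain O(retain_transcript).
Premises 1, 6 do not contribute to this derivation.
Hence retain_transcript is obligatory.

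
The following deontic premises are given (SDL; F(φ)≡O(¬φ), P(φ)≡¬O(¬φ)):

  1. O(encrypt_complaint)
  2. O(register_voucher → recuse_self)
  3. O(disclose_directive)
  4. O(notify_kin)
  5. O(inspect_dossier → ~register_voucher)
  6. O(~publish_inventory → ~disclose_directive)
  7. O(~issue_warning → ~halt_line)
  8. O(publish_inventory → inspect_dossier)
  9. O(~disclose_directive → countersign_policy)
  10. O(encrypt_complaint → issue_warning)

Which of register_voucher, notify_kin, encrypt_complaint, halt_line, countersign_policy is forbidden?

register_voucher

From premise 3 we have O(disclose_directive).
The contrapositive of premise 6 (O(~publish_inventory → ~disclose_directive)) is O(disclose_directive → publish_inventory), and O(disclose_directive) is already established, so O(publish_inventory).
Applying K to premise 8 (O(publish_inventory → inspect_dossier)) and O(publish_inventory) yields O(inspect_dossier).
From O(inspect_dossier) and premise 5, O(inspect_dossier → ~register_voucher), we obtain O(~register_voucher).
So O(~register_voucher) holds, i.e. register_voucher is forbidden. None of the other listed options is forbidden under the premises.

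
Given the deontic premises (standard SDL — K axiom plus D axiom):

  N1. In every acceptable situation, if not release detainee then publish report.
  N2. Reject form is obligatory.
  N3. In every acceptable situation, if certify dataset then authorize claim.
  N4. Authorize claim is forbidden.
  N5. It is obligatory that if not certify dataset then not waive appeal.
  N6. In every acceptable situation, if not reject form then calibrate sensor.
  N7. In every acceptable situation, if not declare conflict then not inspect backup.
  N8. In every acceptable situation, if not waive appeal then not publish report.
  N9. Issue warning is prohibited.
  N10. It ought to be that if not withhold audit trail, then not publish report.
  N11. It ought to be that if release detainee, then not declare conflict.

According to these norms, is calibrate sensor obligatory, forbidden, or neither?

Premise 6 is O(¬reject_form → calibrate_sensor), but O(¬reject_form) is not derivable from the premises, so it does not yield O(calibrate_sensor).
No premise or chain of K-axiom applications forces O(calibrate_sensor), and none forces O(¬calibrate_sensor). So calibrate_sensor is neither obligatory nor forbidden under these norms.

Neither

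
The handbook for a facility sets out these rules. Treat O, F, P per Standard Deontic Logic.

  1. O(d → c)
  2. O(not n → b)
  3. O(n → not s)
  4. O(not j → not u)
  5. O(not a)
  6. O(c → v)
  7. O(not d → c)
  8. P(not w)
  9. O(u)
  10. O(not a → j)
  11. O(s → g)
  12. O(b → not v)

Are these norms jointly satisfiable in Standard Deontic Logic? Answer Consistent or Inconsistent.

Premise 4 is O(not j → not u), but O(not j) is not derivable from the premises, so it does not yield O(not u).
So O(not u) is not derivable, and the apparent clash with O(u) does not arise.
A world satisfying every obligation exists (e.g. a=false, b=false, c=true, d=false, g=false, j=true, n=true, s=false, u=true, v=true, w=false); no atom is both obligatory and forbidden, so the set is consistent.

Consistent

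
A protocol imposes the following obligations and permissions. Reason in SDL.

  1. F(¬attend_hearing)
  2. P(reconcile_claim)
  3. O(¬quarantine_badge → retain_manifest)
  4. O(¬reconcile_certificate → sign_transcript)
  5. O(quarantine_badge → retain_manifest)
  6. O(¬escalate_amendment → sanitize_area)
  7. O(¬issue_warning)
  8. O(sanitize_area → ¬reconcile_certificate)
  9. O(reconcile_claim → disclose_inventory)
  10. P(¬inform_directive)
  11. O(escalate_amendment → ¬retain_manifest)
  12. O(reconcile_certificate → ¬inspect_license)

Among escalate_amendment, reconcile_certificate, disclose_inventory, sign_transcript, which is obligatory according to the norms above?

Premises 5 and 3 cover both cases: O(quarantine_badge → retain_manifest) and O(¬quarantine_badge → retain_manifest). Since quarantine_badge ∨ ¬quarantine_badge is a tautology, O(retain_manifest) follows.
The contrapositive of premise 11 (O(escalate_amendment → ¬retain_manifest)) is O(retain_manifest → ¬escalate_amendment), and O(retain_manifest) is already established, so O(¬escalate_amendment).
With premise 6, O(¬escalate_amendment → sanitize_area), the K-axiom yields O(sanitize_area).
Premise 8 is O(sanitize_area → ¬reconcile_certificate); since O(sanitize_area), deontic closure gives O(¬reconcile_certificate).
With premise 4, O(¬reconcile_certificate → sign_transcript), the K-axiom yields O(sign_transcript).
So O(sign_transcript) holds — sign_transcript is obligatory. None of the other listed options is made obligatory by any chain of premises.

sign_transcript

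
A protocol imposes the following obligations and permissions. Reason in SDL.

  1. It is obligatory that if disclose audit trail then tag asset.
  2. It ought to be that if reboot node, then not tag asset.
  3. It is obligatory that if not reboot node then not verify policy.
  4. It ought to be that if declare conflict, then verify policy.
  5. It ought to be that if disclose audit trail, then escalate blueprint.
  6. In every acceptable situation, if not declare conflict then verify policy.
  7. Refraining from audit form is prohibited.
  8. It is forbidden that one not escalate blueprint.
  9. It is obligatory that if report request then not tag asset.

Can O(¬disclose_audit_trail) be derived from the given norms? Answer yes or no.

Premises 4 and 6 cover both cases: O(declare_conflict → verify_policy) and O(¬declare_conflict → verify_policy). Since declare_conflict ∨ ¬declare_conflict is a tautology, O(verify_policy) follows.
Premise 3 is O(¬reboot_node → ¬verify_policy); contrapositively O(verify_policy → reboot_node). Since O(verify_policy) holds, K gives O(reboot_node).
From O(reboot_node) and premise 2, O(reboot_node → ¬tag_asset), we obtain O(¬tag_asset).
The contrapositive of premise 1 (O(disclose_audit_trail → tag_asset)) is O(¬tag_asset → ¬disclose_audit_trail), and O(¬tag_asset) is already established, so O(¬disclose_audit_trail).
Premises 5, 7, 8, 9 do not contribute to this derivation.
So O(¬disclose_audit_trail) follows.

Yes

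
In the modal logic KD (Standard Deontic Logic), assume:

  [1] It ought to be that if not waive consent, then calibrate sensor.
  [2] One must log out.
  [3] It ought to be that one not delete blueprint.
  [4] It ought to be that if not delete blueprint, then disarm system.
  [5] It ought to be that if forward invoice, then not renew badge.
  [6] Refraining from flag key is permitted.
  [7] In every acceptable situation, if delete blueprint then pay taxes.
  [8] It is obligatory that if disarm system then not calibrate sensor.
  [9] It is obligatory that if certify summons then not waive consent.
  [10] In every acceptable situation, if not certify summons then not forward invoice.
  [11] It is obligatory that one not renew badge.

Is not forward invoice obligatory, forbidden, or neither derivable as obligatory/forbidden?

Obligatory

From premise 3 we have O(¬delete_blueprint).
With premise 4, O(¬delete_blueprint → disarm_system), the K-axiom yields O(disarm_system).
From O(disarm_system) and premise 8, O(disarm_system → ¬calibrate_sensor), we obtain O(¬calibrate_sensor).
The contrapositive of premise 1 (O(¬waive_consent → calibrate_sensor)) is O(¬calibrate_sensor → waive_consent), and O(¬calibrate_sensor) is already established, so O(waive_consent).
Premise 9, O(certify_summons → ¬waive_consent), contraposes to O(waive_consent → ¬certify_summons); with O(waive_consent) we get O(¬certify_summons).
Premise 10 is O(¬certify_summons → ¬forward_invoice); since O(¬certify_summons), deontic closure gives O(¬forward_invoice).
Premises 2, 5, 6, 7, 11 do not contribute to this derivation.
Hence ¬forward_invoice is obligatory.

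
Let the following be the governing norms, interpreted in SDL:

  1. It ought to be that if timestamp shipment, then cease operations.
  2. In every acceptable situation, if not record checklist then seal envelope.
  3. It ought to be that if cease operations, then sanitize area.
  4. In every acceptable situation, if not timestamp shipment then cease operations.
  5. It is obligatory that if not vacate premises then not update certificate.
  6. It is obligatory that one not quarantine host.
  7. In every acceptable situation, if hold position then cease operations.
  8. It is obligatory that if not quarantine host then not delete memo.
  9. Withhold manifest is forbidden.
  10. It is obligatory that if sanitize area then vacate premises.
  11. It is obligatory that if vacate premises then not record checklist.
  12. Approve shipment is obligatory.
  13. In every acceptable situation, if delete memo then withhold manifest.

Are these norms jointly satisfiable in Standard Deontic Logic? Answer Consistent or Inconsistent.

Consistent

Premise 13 is O(delete_memo → withhold_manifest), but O(delete_memo) is not derivable from the premises, so it does not yield O(withhold_manifest).
So O(withhold_manifest) is not derivable, and the apparent clash with O(¬withhold_manifest) does not arise.
A world satisfying every obligation exists (e.g. approve_shipment=true, cease_operations=true, delete_memo=false, hold_position=false, quarantine_host=false, record_checklist=false, sanitize_area=true, seal_envelope=true, timestamp_shipment=false, update_certificate=false, vacate_premises=true, withhold_manifest=false); no atom is both obligatory and forbidden, so the set is consistent.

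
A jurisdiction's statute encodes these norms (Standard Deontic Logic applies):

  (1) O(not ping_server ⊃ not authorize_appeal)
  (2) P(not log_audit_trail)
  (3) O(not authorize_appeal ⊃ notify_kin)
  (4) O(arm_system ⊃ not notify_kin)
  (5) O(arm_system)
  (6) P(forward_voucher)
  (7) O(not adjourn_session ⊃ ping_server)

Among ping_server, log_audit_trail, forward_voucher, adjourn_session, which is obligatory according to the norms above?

From premise 5 we have O(arm_system).
Premise 4 is O(arm_system ⊃ not notify_kin); since O(arm_system), deontic closure gives O(not notify_kin).
Premise 3, O(not authorize_appeal ⊃ notify_kin), contraposes to O(not notify_kin ⊃ authorize_appeal); with O(not notify_kin) we get O(authorize_appeal).
The contrapositive of premise 1 (O(not ping_server ⊃ not authorize_appeal)) is O(authorize_appeal ⊃ ping_server), and O(authorize_appeal) is already established, so O(ping_server).
So O(ping_server) holds — ping_server is obligatory. None of the other listed options is made obligatory by any chain of premises.

ping_server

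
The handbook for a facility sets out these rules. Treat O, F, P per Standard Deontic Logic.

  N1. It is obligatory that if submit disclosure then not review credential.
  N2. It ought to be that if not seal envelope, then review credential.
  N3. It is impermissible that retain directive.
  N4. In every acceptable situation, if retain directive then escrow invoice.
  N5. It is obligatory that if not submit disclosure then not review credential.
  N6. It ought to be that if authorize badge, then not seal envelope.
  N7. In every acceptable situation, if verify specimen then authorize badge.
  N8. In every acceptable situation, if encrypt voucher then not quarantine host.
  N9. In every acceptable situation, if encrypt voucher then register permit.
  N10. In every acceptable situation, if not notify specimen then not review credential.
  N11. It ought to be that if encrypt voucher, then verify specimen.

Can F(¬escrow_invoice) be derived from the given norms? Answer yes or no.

No

Premise 4 is O(retain_directive → escrow_invoice), but O(retain_directive) is not derivable from the premises, so it does not yield O(escrow_invoice).
No other premise forces O(escrow_invoice). An ideal world satisfying every premise can still have ¬escrow_invoice true, so F(¬escrow_invoice) is not derivable.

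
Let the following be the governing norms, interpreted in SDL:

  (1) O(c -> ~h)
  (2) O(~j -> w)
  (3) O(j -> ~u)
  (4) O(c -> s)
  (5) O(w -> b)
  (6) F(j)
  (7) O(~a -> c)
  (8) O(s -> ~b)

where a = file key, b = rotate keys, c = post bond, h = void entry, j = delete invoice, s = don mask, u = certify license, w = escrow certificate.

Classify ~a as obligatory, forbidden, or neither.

Forbidden

Premise 6 is F(j), i.e. O(~j).
Premise 2 is O(~j -> w); since O(~j), deontic closure gives O(w).
From O(w) and premise 5, O(w -> b), we obtain O(b).
Premise 8 is O(s -> ~b); contrapositively O(b -> ~s). Since O(b) holds, K gives O(~s).
Premise 4 is O(c -> s); contrapositively O(~s -> ~c). Since O(~s) holds, K gives O(~c).
Premise 7 is O(~a -> c); contrapositively O(~c -> a). Since O(~c) holds, K gives O(a).
Premises 1, 3 do not contribute to this derivation.
Thus O(a), which is F(~a): ~a is forbidden.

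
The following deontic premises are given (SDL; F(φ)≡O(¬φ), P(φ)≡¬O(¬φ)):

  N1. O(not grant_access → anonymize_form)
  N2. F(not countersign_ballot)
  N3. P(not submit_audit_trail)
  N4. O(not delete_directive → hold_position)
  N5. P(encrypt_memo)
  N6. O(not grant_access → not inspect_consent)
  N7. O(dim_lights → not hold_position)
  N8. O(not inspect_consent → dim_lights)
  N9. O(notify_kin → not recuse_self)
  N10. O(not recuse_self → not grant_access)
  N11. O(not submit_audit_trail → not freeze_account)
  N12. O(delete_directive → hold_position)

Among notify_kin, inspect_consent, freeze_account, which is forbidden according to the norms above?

Premises 4 and 12 are O(not delete_directive → hold_position) and O(delete_directive → hold_position); every ideal world satisfies not delete_directive or delete_directive, so in either case hold_position holds — hence O(hold_position).
Premise 7, O(dim_lights → not hold_position), contraposes to O(hold_position → not dim_lights); with O(hold_position) we get O(not dim_lights).
Premise 8 is O(not inspect_consent → dim_lights); contrapositively O(not dim_lights → inspect_consent). Since O(not dim_lights) holds, K gives O(inspect_consent).
Premise 6, O(not grant_access → not inspect_consent), contraposes to O(inspect_consent → grant_access); with O(inspect_consent) we get O(grant_access).
The contrapositive of premise 10 (O(not recuse_self → not grant_access)) is O(grant_access → recuse_self), and O(grant_access) is already established, so O(recuse_self).
Premise 9, O(notify_kin → not recuse_self), contraposes to O(recuse_self → not notify_kin); with O(recuse_self) we get O(not notify_kin).
So O(not notify_kin) holds, i.e. notify_kin is forbidden. None of the other listed options is forbidden under the premises.

notify_kin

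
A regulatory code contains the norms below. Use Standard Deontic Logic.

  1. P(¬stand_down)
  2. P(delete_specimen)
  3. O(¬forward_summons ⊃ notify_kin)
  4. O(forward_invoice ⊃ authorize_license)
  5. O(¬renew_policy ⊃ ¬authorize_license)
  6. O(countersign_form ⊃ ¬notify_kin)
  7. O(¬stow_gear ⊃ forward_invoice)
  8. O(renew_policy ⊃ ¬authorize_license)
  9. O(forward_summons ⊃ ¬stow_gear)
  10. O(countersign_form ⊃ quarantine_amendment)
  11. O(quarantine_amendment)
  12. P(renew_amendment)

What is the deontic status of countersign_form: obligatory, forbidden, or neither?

Forbidden

Premises 8 and 5 cover both cases: O(renew_policy ⊃ ¬authorize_license) and O(¬renew_policy ⊃ ¬authorize_license). Since renew_policy ∨ ¬renew_policy is a tautology, O(¬authorize_license) follows.
Premise 4 is O(forward_invoice ⊃ authorize_license); contrapositively O(¬authorize_license ⊃ ¬forward_invoice). Since O(¬authorize_license) holds, K gives O(¬forward_invoice).
The contrapositive of premise 7 (O(¬stow_gear ⊃ forward_invoice)) is O(¬forward_invoice ⊃ stow_gear), and O(¬forward_invoice) is already established, so O(stow_gear).
The contrapositive of premise 9 (O(forward_summons ⊃ ¬stow_gear)) is O(stow_gear ⊃ ¬forward_summons), and O(stow_gear) is already established, so O(¬forward_summons).
From O(¬forward_summons) and premise 3, O(¬forward_summons ⊃ notify_kin), we obtain O(notify_kin).
Premise 6, O(countersign_form ⊃ ¬notify_kin), contraposes to O(notify_kin ⊃ ¬countersign_form); with O(notify_kin) we get O(¬countersign_form).
Premises 1, 2, 10, 11, 12 do not contribute to this derivation.
Thus O(¬countersign_form), which is F(countersign_form): countersign_form is forbidden.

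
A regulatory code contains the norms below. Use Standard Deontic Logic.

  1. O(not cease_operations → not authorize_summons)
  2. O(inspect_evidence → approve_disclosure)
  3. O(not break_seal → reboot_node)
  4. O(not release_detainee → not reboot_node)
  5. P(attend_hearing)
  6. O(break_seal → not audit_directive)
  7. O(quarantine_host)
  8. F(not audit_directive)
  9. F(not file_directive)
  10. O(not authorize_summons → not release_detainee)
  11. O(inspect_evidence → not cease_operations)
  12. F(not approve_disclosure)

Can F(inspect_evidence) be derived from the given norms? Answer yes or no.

Yes

Premise 8 is F(not audit_directive), i.e. O(audit_directive).
Premise 6, O(break_seal → not audit_directive), contraposes to O(audit_directive → not break_seal); with O(audit_directive) we get O(not break_seal).
Applying K to premise 3 (O(not break_seal → reboot_node)) and O(not break_seal) yields O(reboot_node).
Premise 4, O(not release_detainee → not reboot_node), contraposes to O(reboot_node → release_detainee); with O(reboot_node) we get O(release_detainee).
Premise 10 is O(not authorize_summons → not release_detainee); contrapositively O(release_detainee → authorize_summons). Since O(release_detainee) holds, K gives O(authorize_summons).
Premise 1, O(not cease_operations → not authorize_summons), contraposes to O(authorize_summons → cease_operations); with O(authorize_summons) we get O(cease_operations).
Premise 11, O(inspect_evidence → not cease_operations), contraposes to O(cease_operations → not inspect_evidence); with O(cease_operations) we get O(not inspect_evidence).
Premises 2, 5, 7, 9, 12 do not contribute to this derivation.
So O(not inspect_evidence) holds, i.e. F(inspect_evidence). The claim follows.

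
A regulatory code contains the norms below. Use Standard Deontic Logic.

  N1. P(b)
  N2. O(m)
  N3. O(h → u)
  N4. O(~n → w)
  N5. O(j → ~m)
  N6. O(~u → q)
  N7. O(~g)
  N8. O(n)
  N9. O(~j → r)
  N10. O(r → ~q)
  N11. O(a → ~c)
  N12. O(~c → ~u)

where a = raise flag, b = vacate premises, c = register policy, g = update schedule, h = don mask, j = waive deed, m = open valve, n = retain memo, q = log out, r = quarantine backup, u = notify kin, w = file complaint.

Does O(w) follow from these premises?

Premise 4 is O(~n → w), but O(~n) is not derivable from the premises, so it does not yield O(w).
No other premise forces O(w). An ideal world satisfying every premise can still have w false, so O(w) is not derivable.

No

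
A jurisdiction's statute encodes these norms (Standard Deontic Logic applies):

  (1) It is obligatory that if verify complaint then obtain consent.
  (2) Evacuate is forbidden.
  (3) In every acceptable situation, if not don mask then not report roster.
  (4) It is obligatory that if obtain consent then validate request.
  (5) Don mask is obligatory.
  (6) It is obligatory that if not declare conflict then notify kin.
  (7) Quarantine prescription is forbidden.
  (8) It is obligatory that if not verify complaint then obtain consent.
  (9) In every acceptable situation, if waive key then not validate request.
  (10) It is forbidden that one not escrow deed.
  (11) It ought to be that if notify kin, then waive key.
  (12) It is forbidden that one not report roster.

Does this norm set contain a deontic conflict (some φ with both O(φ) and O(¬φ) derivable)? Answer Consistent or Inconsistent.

Consistent

Premise 3 is O(¬don_mask → ¬report_roster), but O(¬don_mask) is not derivable from the premises, so it does not yield O(¬report_roster).
So O(¬report_roster) is not derivable, and the apparent clash with O(report_roster) does not arise.
A world satisfying every obligation exists (e.g. declare_conflict=true, don_mask=true, escrow_deed=true, evacuate=false, notify_kin=false, obtain_consent=true, quarantine_prescription=false, report_roster=true, validate_request=true, verify_complaint=false, waive_key=false); no atom is both obligatory and forbidden, so the set is consistent.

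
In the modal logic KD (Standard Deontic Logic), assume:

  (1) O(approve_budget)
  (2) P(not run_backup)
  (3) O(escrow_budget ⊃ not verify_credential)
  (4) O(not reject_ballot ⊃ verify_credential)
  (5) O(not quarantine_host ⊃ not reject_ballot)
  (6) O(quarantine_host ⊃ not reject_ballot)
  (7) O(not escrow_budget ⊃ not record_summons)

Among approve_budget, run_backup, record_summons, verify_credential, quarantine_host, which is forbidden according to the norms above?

By case analysis on quarantine_host: premise 6 gives O(quarantine_host ⊃ not reject_ballot) and premise 5 gives O(not quarantine_host ⊃ not reject_ballot), so O(not reject_ballot) either way.
From O(not reject_ballot) and premise 4, O(not reject_ballot ⊃ verify_credential), we obtain O(verify_credential).
The contrapositive of premise 3 (O(escrow_budget ⊃ not verify_credential)) is O(verify_credential ⊃ not escrow_budget), and O(verify_credential) is already established, so O(not escrow_budget).
Applying K to premise 7 (O(not escrow_budget ⊃ not record_summons)) and O(not escrow_budget) yields O(not record_summons).
So O(not record_summons) holds, i.e. record_summons is forbidden. None of the other listed options is forbidden under the premises.

record_summons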